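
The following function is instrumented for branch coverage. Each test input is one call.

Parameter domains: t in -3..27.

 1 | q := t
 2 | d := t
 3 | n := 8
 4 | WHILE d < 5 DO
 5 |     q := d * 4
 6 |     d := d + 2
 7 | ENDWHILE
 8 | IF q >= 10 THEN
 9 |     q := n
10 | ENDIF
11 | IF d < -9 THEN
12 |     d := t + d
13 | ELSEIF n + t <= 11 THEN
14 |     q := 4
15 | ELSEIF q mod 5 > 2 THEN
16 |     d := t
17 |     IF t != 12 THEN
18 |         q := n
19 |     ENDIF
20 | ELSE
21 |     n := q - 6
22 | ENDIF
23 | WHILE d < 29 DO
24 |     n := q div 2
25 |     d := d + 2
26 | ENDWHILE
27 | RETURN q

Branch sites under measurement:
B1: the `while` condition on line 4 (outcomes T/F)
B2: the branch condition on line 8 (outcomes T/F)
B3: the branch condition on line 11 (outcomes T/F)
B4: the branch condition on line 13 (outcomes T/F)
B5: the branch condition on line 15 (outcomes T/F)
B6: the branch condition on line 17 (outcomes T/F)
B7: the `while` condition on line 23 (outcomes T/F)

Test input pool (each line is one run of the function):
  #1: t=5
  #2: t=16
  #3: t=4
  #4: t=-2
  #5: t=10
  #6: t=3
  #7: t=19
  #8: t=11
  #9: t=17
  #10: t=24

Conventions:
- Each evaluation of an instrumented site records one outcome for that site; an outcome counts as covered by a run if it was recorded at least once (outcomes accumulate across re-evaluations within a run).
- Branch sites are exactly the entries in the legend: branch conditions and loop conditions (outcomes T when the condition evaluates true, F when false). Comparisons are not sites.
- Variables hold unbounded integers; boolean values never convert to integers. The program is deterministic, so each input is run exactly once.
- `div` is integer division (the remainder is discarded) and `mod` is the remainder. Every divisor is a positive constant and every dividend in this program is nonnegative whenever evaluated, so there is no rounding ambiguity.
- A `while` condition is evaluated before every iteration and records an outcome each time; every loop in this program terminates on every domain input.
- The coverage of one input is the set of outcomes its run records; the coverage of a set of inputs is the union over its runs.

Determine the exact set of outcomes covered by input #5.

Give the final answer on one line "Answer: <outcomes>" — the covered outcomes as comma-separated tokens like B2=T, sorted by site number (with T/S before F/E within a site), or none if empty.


Simulating input #5 (t=10) step by step:
  B1->F, B2->T, B3->F, B4->F, B5->T, B6->T, B7->T, B7->T, B7->T, B7->T
  B7->T, B7->T, B7->T, B7->T, B7->T, B7->T, B7->F
collecting distinct outcomes: B1=F, B2=T, B3=F, B4=F, B5=T, B6=T, B7=T, B7=F
Answer: B1=F, B2=T, B3=F, B4=F, B5=T, B6=T, B7=T, B7=F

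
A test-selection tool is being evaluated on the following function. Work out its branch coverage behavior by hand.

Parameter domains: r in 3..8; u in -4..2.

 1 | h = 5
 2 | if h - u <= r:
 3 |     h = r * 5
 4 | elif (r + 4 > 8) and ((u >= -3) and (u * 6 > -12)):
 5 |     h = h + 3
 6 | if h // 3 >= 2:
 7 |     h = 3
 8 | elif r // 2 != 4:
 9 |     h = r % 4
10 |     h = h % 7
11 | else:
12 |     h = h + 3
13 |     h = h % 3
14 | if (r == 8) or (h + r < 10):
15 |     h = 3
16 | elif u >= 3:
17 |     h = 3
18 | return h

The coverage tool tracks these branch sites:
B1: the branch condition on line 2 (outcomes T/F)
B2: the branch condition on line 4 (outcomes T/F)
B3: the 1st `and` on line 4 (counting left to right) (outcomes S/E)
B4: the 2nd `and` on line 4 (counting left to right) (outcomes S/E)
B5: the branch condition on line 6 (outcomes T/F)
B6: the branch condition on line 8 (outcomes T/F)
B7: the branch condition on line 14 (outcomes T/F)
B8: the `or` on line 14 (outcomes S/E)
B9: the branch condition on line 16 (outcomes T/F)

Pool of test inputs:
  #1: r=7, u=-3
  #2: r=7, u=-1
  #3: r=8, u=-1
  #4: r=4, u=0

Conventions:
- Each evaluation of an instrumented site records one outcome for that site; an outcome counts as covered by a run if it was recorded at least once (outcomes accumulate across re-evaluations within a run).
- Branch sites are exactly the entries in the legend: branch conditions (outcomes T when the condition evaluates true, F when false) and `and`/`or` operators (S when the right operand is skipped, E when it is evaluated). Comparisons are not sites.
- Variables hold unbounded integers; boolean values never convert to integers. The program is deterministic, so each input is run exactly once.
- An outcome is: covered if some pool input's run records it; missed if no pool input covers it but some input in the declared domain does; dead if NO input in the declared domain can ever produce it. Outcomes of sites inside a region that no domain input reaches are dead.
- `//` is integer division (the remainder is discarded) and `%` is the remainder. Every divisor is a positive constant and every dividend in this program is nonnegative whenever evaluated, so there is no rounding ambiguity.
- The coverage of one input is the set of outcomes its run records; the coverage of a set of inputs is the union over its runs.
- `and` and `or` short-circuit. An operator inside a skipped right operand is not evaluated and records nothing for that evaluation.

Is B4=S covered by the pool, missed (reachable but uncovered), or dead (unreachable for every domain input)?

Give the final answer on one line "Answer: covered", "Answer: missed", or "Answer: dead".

no pool input records B4=S
but domain input (r=5, u=-4) does record it -> reachable, so missed

Answer: missed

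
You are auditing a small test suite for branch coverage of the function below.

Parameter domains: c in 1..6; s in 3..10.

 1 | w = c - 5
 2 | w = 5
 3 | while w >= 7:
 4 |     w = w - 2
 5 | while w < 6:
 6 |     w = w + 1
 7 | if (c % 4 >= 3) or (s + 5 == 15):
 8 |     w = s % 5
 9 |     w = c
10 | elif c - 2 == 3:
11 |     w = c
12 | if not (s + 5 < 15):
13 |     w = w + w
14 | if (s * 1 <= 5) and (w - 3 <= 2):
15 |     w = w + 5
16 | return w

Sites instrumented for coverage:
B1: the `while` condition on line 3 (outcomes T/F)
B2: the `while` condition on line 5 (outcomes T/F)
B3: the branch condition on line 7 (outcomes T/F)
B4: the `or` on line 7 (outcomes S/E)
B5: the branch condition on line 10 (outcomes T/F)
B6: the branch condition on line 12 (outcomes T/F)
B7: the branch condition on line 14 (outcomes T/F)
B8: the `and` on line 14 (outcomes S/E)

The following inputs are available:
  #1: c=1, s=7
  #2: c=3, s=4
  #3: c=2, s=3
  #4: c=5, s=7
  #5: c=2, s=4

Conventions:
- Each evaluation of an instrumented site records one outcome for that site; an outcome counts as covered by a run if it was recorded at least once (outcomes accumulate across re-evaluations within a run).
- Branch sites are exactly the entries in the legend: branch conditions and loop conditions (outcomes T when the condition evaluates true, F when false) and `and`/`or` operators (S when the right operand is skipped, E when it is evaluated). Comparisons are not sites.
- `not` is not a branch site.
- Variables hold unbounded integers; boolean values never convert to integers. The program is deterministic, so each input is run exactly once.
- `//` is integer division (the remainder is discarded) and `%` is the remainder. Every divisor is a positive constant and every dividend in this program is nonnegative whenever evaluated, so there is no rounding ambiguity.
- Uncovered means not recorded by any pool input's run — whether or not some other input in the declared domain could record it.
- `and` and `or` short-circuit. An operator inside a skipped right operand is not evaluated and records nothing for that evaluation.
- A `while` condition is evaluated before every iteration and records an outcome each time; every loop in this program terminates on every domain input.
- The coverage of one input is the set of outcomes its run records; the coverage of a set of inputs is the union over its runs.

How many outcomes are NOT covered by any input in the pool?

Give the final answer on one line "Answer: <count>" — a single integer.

input #1 (c=1, s=7): events B1->F, B2->T, B2->F, B4->E, B3->F, B5->F, B6->F, B8->S, B7->F; covers B1=F, B2=T, B2=F, B3=F, B4=E, B5=F, B6=F, B7=F, B8=S
input #2 (c=3, s=4): events B1->F, B2->T, B2->F, B4->S, B3->T, B6->F, B8->E, B7->T; covers B1=F, B2=T, B2=F, B3=T, B4=S, B6=F, B7=T, B8=E
input #3 (c=2, s=3): events B1->F, B2->T, B2->F, B4->E, B3->F, B5->F, B6->F, B8->E, B7->F; covers B1=F, B2=T, B2=F, B3=F, B4=E, B5=F, B6=F, B7=F, B8=E
input #4 (c=5, s=7): events B1->F, B2->T, B2->F, B4->E, B3->F, B5->T, B6->F, B8->S, B7->F; covers B1=F, B2=T, B2=F, B3=F, B4=E, B5=T, B6=F, B7=F, B8=S
input #5 (c=2, s=4): events B1->F, B2->T, B2->F, B4->E, B3->F, B5->F, B6->F, B8->E, B7->F; covers B1=F, B2=T, B2=F, B3=F, B4=E, B5=F, B6=F, B7=F, B8=E
union over the pool: B1=F, B2=T, B2=F, B3=T, B3=F, B4=S, B4=E, B5=T, B5=F, B6=F, B7=T, B7=F, B8=S, B8=E
uncovered (2 of 16): B1=T, B6=T

Answer: 2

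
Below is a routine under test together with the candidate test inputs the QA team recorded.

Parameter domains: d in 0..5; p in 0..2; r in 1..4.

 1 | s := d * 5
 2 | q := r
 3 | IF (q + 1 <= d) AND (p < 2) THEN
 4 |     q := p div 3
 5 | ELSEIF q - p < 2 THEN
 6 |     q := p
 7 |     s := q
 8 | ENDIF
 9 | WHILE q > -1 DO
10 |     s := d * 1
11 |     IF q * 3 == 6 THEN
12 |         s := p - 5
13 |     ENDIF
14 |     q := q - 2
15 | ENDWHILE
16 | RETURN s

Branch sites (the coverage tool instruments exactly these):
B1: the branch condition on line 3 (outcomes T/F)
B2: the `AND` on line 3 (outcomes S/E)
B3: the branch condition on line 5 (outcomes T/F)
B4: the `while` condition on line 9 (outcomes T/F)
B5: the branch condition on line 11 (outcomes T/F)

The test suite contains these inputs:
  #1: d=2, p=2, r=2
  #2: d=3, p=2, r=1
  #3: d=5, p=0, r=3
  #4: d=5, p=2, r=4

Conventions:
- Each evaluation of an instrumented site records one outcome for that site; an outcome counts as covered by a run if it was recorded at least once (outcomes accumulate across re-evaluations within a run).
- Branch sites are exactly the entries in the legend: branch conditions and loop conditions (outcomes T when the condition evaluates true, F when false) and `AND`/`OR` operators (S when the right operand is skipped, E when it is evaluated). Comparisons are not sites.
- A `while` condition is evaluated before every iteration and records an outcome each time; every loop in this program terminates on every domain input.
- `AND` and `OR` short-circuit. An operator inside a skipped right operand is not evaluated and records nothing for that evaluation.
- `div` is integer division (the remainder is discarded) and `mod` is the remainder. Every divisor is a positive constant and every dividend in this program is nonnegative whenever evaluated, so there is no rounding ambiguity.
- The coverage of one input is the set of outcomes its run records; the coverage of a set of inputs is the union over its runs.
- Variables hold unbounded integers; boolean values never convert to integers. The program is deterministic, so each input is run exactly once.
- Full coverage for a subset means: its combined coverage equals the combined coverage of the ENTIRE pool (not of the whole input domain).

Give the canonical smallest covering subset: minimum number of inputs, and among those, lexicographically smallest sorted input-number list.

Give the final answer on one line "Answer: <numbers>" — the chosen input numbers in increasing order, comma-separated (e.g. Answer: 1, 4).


test 1 (d=2, p=2, r=2) hits B1=F, B2=S, B3=T, B4=T, B4=F, B5=T, B5=F
test 2 (d=3, p=2, r=1) hits B1=F, B2=E, B3=T, B4=T, B4=F, B5=T, B5=F
test 3 (d=5, p=0, r=3) hits B1=T, B2=E, B4=T, B4=F, B5=F
test 4 (d=5, p=2, r=4) hits B1=F, B2=E, B3=F, B4=T, B4=F, B5=T, B5=F
together the pool reaches 10 outcomes: B1=T, B1=F, B2=S, B2=E, B3=T, B3=F, B4=T, B4=F, B5=T, B5=F
size 1 is not enough: best union over all size-1 subsets is 7/10
size 2 is not enough: best union over all size-2 subsets is 9/10
at size 3, {1, 3, 4} reaches all 10 outcomes; every lexicographically earlier size-3 subset fails
Answer: 1, 3, 4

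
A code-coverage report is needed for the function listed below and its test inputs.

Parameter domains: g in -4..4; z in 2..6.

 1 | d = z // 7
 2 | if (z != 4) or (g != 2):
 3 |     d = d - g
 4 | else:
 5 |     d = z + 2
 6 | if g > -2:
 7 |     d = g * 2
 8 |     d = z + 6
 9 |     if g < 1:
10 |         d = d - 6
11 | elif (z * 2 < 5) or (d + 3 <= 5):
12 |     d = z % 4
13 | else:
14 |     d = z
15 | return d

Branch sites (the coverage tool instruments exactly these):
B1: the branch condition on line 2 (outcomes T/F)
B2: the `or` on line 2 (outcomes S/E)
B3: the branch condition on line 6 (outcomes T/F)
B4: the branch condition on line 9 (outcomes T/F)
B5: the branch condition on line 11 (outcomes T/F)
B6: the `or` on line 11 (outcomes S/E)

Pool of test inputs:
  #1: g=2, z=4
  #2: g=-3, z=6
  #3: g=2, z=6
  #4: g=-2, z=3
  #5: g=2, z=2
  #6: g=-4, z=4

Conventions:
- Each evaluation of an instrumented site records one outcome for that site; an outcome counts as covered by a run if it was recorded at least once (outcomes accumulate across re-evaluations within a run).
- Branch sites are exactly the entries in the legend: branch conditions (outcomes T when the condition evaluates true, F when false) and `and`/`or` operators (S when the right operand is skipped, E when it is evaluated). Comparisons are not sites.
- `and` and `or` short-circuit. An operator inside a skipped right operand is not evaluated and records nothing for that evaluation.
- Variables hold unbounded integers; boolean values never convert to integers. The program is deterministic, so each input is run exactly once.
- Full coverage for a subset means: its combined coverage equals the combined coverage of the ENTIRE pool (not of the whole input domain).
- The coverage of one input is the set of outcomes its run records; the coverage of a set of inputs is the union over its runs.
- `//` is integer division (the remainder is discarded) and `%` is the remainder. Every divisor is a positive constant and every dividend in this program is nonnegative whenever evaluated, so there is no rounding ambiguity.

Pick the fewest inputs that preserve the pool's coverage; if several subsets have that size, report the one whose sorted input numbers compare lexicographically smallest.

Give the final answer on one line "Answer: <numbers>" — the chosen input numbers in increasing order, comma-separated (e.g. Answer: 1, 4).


run #1 (g=2, z=4) runs B2->E, B1->F, B3->T, B4->F; records B1=F, B2=E, B3=T, B4=F
run #2 (g=-3, z=6) runs B2->S, B1->T, B3->F, B6->E, B5->F; records B1=T, B2=S, B3=F, B5=F, B6=E
run #3 (g=2, z=6) runs B2->S, B1->T, B3->T, B4->F; records B1=T, B2=S, B3=T, B4=F
run #4 (g=-2, z=3) runs B2->S, B1->T, B3->F, B6->E, B5->T; records B1=T, B2=S, B3=F, B5=T, B6=E
run #5 (g=2, z=2) runs B2->S, B1->T, B3->T, B4->F; records B1=T, B2=S, B3=T, B4=F
run #6 (g=-4, z=4) runs B2->E, B1->T, B3->F, B6->E, B5->F; records B1=T, B2=E, B3=F, B5=F, B6=E
union over all inputs: B1=T, B1=F, B2=S, B2=E, B3=T, B3=F, B4=F, B5=T, B5=F, B6=E (10 outcomes)
every size-1 subset falls short of the 10 outcomes (best: 5/10)
every size-2 subset falls short of the 10 outcomes (best: 9/10)
inputs {1, 2, 4} (size 3) cover everything; no size-3 subset with a lexicographically smaller index list covers all 10
Answer: 1, 2, 4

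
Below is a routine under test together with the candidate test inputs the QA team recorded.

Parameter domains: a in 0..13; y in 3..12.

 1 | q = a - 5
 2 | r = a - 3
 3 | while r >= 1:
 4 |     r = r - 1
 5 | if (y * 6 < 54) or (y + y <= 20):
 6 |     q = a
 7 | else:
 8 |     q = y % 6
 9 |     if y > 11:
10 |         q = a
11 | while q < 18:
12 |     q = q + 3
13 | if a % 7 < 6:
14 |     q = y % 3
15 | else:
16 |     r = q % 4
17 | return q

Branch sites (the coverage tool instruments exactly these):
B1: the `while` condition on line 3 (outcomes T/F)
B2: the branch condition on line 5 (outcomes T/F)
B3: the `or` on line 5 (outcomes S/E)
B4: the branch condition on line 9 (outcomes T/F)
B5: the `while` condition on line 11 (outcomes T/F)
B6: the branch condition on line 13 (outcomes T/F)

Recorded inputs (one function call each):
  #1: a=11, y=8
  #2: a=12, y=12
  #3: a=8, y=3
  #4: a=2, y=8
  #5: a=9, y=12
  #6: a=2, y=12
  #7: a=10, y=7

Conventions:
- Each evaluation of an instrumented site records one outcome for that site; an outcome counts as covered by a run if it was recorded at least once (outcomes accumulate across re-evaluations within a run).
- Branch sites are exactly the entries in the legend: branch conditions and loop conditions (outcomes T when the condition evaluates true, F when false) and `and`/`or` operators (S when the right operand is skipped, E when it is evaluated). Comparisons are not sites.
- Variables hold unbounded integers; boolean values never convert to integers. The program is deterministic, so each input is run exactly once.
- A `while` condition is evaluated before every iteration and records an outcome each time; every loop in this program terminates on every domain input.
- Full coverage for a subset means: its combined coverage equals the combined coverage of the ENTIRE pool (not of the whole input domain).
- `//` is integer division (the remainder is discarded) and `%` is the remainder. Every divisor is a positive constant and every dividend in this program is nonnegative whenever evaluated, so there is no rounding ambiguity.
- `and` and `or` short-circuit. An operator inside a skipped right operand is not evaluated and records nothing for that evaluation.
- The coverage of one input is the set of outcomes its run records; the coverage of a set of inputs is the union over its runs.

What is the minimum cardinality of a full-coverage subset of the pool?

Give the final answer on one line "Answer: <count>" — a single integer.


input #1 (a=11, y=8): covers B1=T, B1=F, B2=T, B3=S, B5=T, B5=F, B6=T
input #2 (a=12, y=12): covers B1=T, B1=F, B2=F, B3=E, B4=T, B5=T, B5=F, B6=T
input #3 (a=8, y=3): covers B1=T, B1=F, B2=T, B3=S, B5=T, B5=F, B6=T
input #4 (a=2, y=8): covers B1=F, B2=T, B3=S, B5=T, B5=F, B6=T
input #5 (a=9, y=12): covers B1=T, B1=F, B2=F, B3=E, B4=T, B5=T, B5=F, B6=T
input #6 (a=2, y=12): covers B1=F, B2=F, B3=E, B4=T, B5=T, B5=F, B6=T
input #7 (a=10, y=7): covers B1=T, B1=F, B2=T, B3=S, B5=T, B5=F, B6=T
the full pool covers 10 outcomes: B1=T, B1=F, B2=T, B2=F, B3=S, B3=E, B4=T, B5=T, B5=F, B6=T
no size-1 subset reaches all 10 outcomes (best union: 8/10)
inputs {1, 2} (size 2) cover everything; no size-2 subset with a lexicographically smaller index list covers all 10
Answer: 2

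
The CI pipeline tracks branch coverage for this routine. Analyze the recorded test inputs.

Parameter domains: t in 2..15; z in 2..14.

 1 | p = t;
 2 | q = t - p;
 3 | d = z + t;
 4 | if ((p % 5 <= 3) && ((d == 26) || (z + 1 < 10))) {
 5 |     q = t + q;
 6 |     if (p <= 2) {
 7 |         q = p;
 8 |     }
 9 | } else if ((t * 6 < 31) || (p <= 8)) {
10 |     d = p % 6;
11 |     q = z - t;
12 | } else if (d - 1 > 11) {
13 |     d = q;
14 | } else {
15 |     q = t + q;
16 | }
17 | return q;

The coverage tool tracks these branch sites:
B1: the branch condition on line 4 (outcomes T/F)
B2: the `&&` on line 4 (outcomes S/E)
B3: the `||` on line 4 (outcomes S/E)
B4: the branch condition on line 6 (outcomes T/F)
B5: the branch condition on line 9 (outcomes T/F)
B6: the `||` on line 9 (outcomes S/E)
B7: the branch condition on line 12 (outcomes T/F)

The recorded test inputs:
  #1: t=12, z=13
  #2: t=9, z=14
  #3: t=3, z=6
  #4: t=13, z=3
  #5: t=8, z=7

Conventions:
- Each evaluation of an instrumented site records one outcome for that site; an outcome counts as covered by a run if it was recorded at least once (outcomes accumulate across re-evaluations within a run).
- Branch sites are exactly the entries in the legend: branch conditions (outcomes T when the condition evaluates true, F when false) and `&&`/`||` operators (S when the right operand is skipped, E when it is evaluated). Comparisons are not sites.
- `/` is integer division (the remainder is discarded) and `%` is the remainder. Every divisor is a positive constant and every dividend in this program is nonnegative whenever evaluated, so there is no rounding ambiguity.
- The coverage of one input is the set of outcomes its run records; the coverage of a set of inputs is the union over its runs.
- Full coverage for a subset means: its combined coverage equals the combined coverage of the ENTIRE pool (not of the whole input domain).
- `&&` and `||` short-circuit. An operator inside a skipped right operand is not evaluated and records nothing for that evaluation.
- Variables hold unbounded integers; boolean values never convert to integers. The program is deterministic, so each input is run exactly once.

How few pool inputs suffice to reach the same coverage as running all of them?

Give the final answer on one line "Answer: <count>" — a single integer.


input #1 (t=12, z=13): events B2->E, B3->E, B1->F, B6->E, B5->F, B7->T; covers B1=F, B2=E, B3=E, B5=F, B6=E, B7=T
input #2 (t=9, z=14): events B2->S, B1->F, B6->E, B5->F, B7->T; covers B1=F, B2=S, B5=F, B6=E, B7=T
input #3 (t=3, z=6): events B2->E, B3->E, B1->T, B4->F; covers B1=T, B2=E, B3=E, B4=F
input #4 (t=13, z=3): events B2->E, B3->E, B1->T, B4->F; covers B1=T, B2=E, B3=E, B4=F
input #5 (t=8, z=7): events B2->E, B3->E, B1->T, B4->F; covers B1=T, B2=E, B3=E, B4=F
pool-wide coverage (9 outcomes): B1=T, B1=F, B2=S, B2=E, B3=E, B4=F, B5=F, B6=E, B7=T
size 1 is not enough: best union over all size-1 subsets is 6/9
inputs {2, 3} (size 2) cover everything; no size-2 subset with a lexicographically smaller index list covers all 9
Answer: 2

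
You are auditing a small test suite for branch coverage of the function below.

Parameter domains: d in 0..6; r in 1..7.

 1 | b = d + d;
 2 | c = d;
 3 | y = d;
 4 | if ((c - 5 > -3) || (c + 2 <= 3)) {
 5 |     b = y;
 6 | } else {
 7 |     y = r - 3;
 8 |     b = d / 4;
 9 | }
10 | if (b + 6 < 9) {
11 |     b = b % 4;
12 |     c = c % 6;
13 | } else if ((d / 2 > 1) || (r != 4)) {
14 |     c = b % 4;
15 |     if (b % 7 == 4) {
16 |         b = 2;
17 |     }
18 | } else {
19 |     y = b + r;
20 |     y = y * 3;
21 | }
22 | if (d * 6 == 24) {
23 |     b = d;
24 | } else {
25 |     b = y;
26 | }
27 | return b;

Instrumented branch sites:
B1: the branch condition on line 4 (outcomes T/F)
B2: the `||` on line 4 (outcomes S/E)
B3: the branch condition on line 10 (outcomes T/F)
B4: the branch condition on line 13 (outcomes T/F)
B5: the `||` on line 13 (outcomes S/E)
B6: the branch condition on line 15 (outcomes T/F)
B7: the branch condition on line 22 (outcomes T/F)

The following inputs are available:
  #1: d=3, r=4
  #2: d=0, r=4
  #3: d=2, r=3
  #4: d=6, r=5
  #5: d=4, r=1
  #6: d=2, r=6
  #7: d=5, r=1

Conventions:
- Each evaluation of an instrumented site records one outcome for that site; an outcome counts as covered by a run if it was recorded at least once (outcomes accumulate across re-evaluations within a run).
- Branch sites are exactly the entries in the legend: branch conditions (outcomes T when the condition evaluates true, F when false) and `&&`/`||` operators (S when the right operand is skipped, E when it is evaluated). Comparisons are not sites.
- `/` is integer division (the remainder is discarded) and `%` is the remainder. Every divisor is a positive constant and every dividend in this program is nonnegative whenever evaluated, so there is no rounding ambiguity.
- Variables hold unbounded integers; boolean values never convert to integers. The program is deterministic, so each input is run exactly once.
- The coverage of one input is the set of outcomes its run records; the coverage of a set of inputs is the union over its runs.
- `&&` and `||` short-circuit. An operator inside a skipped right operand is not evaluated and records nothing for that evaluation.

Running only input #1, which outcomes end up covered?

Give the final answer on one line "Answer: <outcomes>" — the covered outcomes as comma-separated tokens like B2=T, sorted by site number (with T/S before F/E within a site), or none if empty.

Running input #1 (d=3, r=4), event by event:
  B2->S, B1->T, B3->F, B5->E, B4->F, B7->F
distinct outcomes covered: B1=T, B2=S, B3=F, B4=F, B5=E, B7=F

Answer: B1=T, B2=S, B3=F, B4=F, B5=E, B7=F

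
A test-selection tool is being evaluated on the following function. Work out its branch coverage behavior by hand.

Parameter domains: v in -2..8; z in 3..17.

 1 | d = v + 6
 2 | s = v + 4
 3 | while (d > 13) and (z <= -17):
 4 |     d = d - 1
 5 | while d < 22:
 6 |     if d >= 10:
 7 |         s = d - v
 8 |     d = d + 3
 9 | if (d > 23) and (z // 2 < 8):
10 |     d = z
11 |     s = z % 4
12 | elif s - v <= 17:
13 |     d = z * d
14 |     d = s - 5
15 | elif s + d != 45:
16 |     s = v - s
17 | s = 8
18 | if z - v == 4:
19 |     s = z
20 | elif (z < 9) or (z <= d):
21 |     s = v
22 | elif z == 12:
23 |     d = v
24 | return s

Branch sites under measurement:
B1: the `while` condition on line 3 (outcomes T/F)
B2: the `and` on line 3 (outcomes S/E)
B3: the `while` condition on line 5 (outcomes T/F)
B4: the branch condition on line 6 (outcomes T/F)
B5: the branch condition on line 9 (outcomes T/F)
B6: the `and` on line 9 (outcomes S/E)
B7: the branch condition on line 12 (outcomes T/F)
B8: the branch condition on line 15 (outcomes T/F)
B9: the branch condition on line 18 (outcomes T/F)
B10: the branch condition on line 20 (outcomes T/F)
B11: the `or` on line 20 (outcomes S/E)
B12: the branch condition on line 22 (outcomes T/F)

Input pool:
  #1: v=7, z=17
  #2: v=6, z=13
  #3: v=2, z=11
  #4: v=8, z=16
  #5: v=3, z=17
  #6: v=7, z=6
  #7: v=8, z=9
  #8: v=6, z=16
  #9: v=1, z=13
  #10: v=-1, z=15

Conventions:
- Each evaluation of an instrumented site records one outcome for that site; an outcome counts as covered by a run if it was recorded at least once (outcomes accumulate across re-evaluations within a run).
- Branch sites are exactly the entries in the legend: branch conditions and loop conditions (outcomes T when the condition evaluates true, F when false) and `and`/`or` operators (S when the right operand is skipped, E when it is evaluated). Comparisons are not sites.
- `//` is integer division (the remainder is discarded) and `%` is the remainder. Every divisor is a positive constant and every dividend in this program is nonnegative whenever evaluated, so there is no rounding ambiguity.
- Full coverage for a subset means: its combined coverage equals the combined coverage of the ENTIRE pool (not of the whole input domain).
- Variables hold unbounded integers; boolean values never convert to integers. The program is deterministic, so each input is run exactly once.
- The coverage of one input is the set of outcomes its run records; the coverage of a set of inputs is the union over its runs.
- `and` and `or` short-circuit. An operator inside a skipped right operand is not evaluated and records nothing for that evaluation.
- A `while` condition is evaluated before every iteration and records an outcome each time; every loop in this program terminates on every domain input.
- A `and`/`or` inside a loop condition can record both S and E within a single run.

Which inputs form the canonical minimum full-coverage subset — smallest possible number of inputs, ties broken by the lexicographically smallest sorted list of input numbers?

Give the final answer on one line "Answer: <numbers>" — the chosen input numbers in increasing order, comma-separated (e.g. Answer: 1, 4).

run #1 (v=7, z=17) records B1=F, B2=S, B3=T, B3=F, B4=T, B5=F, B6=S, B7=T, B9=F, B10=F, B11=E, B12=F
run #2 (v=6, z=13) records B1=F, B2=S, B3=T, B3=F, B4=T, B5=T, B6=E, B9=F, B10=T, B11=E
run #3 (v=2, z=11) records B1=F, B2=S, B3=T, B3=F, B4=T, B4=F, B5=F, B6=S, B7=T, B9=F, B10=T, B11=E
run #4 (v=8, z=16) records B1=F, B2=E, B3=T, B3=F, B4=T, B5=F, B6=S, B7=T, B9=F, B10=F, B11=E, B12=F
run #5 (v=3, z=17) records B1=F, B2=S, B3=T, B3=F, B4=T, B4=F, B5=F, B6=E, B7=T, B9=F, B10=F, B11=E, B12=F
run #6 (v=7, z=6) records B1=F, B2=S, B3=T, B3=F, B4=T, B5=F, B6=S, B7=T, B9=F, B10=T, B11=S
run #7 (v=8, z=9) records B1=F, B2=E, B3=T, B3=F, B4=T, B5=F, B6=S, B7=T, B9=F, B10=F, B11=E, B12=F
run #8 (v=6, z=16) records B1=F, B2=S, B3=T, B3=F, B4=T, B5=F, B6=E, B7=T, B9=F, B10=F, B11=E, B12=F
run #9 (v=1, z=13) records B1=F, B2=S, B3=T, B3=F, B4=T, B4=F, B5=F, B6=S, B7=T, B9=F, B10=T, B11=E
run #10 (v=-1, z=15) records B1=F, B2=S, B3=T, B3=F, B4=T, B4=F, B5=F, B6=S, B7=F, B8=T, B9=F, B10=T, B11=E
union over all inputs: B1=F, B2=S, B2=E, B3=T, B3=F, B4=T, B4=F, B5=T, B5=F, B6=S, B6=E, B7=T, B7=F, B8=T, B9=F, B10=T, B10=F, B11=S, B11=E, B12=F (20 outcomes)
no size-1 subset reaches all 20 outcomes (best union: 13/20)
no size-2 subset reaches all 20 outcomes (best union: 17/20)
no size-3 subset reaches all 20 outcomes (best union: 19/20)
the canonical winner is {2, 4, 6, 10}: size 4, full 20-outcome coverage, earliest index list among size-4 covers

Answer: 2, 4, 6, 10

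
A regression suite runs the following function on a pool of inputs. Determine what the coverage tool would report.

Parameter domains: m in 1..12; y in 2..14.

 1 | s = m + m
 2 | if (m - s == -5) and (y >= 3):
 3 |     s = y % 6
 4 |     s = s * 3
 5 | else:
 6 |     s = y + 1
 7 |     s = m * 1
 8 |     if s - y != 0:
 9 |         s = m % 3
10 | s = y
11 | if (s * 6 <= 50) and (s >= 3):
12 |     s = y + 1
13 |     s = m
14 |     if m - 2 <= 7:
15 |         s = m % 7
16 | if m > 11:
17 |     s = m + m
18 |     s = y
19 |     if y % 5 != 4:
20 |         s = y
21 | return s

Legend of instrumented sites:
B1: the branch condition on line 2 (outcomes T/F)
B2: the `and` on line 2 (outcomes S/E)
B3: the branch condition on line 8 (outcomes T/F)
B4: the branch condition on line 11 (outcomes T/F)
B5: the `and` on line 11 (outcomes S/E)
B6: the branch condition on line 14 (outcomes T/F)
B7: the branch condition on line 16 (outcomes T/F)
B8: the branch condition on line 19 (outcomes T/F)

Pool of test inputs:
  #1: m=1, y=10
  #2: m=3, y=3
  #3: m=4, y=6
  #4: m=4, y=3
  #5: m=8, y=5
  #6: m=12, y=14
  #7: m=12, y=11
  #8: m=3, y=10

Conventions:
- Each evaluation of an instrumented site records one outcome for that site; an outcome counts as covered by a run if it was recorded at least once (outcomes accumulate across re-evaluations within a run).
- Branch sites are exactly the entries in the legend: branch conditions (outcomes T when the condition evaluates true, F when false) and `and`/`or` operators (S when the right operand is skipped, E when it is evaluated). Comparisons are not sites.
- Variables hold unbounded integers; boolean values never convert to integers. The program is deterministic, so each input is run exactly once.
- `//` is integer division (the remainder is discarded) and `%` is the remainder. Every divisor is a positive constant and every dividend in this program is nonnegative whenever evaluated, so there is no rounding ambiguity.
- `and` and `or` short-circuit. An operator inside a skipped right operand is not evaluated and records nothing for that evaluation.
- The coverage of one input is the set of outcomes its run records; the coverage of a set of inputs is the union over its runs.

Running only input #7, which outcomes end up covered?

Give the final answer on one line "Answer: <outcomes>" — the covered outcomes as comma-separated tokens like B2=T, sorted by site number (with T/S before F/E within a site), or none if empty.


Running input #7 (m=12, y=11), event by event:
  B2->S, B1->F, B3->T, B5->S, B4->F, B7->T, B8->T
deduplicating events, the covered set is: B1=F, B2=S, B3=T, B4=F, B5=S, B7=T, B8=T
Answer: B1=F, B2=S, B3=T, B4=F, B5=S, B7=T, B8=T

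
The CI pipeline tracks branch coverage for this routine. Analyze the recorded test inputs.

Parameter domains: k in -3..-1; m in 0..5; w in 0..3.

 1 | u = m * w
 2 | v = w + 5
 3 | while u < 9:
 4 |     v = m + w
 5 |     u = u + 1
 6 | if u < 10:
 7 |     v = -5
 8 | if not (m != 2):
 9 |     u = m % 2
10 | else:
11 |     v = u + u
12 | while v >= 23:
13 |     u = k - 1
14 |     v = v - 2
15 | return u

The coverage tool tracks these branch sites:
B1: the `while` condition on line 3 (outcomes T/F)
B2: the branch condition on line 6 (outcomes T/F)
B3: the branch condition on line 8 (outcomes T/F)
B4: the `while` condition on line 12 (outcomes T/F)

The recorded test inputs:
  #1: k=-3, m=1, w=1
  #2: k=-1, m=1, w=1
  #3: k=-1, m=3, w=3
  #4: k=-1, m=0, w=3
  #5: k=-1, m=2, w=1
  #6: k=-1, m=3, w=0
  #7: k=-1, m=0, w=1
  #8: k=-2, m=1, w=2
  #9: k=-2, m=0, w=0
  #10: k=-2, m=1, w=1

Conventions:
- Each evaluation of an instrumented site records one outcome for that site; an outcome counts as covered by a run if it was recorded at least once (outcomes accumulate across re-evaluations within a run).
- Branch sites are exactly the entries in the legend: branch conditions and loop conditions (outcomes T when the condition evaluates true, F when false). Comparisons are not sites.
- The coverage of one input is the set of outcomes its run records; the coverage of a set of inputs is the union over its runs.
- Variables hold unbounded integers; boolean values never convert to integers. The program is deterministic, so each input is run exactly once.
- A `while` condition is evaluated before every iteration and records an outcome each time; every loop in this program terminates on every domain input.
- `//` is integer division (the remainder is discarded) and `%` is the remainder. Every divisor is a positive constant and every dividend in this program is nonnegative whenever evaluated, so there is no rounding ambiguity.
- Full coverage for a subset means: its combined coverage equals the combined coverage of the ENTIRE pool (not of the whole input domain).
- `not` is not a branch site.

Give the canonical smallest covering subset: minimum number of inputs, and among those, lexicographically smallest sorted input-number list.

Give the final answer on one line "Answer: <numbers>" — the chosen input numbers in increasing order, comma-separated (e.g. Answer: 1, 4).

test 1 (k=-3, m=1, w=1) fires B1->T, B1->T, B1->T, B1->T, B1->T, B1->T, B1->T, B1->T, B1->F, B2->T, B3->F, B4->F; hits B1=T, B1=F, B2=T, B3=F, B4=F
test 2 (k=-1, m=1, w=1) fires B1->T, B1->T, B1->T, B1->T, B1->T, B1->T, B1->T, B1->T, B1->F, B2->T, B3->F, B4->F; hits B1=T, B1=F, B2=T, B3=F, B4=F
test 3 (k=-1, m=3, w=3) fires B1->F, B2->T, B3->F, B4->F; hits B1=F, B2=T, B3=F, B4=F
test 4 (k=-1, m=0, w=3) fires B1->T, B1->T, B1->T, B1->T, B1->T, B1->T, B1->T, B1->T, B1->T, B1->F, B2->T, B3->F, B4->F; hits B1=T, B1=F, B2=T, B3=F, B4=F
test 5 (k=-1, m=2, w=1) fires B1->T, B1->T, B1->T, B1->T, B1->T, B1->T, B1->T, B1->F, B2->T, B3->T, B4->F; hits B1=T, B1=F, B2=T, B3=T, B4=F
test 6 (k=-1, m=3, w=0) fires B1->T, B1->T, B1->T, B1->T, B1->T, B1->T, B1->T, B1->T, B1->T, B1->F, B2->T, B3->F, B4->F; hits B1=T, B1=F, B2=T, B3=F, B4=F
test 7 (k=-1, m=0, w=1) fires B1->T, B1->T, B1->T, B1->T, B1->T, B1->T, B1->T, B1->T, B1->T, B1->F, B2->T, B3->F, B4->F; hits B1=T, B1=F, B2=T, B3=F, B4=F
test 8 (k=-2, m=1, w=2) fires B1->T, B1->T, B1->T, B1->T, B1->T, B1->T, B1->T, B1->F, B2->T, B3->F, B4->F; hits B1=T, B1=F, B2=T, B3=F, B4=F
test 9 (k=-2, m=0, w=0) fires B1->T, B1->T, B1->T, B1->T, B1->T, B1->T, B1->T, B1->T, B1->T, B1->F, B2->T, B3->F, B4->F; hits B1=T, B1=F, B2=T, B3=F, B4=F
test 10 (k=-2, m=1, w=1) fires B1->T, B1->T, B1->T, B1->T, B1->T, B1->T, B1->T, B1->T, B1->F, B2->T, B3->F, B4->F; hits B1=T, B1=F, B2=T, B3=F, B4=F
together the pool reaches 6 outcomes: B1=T, B1=F, B2=T, B3=T, B3=F, B4=F
size 1 is not enough: best union over all size-1 subsets is 5/6
the canonical winner is {1, 5}: size 2, full 6-outcome coverage, earliest index list among size-2 covers

Answer: 1, 5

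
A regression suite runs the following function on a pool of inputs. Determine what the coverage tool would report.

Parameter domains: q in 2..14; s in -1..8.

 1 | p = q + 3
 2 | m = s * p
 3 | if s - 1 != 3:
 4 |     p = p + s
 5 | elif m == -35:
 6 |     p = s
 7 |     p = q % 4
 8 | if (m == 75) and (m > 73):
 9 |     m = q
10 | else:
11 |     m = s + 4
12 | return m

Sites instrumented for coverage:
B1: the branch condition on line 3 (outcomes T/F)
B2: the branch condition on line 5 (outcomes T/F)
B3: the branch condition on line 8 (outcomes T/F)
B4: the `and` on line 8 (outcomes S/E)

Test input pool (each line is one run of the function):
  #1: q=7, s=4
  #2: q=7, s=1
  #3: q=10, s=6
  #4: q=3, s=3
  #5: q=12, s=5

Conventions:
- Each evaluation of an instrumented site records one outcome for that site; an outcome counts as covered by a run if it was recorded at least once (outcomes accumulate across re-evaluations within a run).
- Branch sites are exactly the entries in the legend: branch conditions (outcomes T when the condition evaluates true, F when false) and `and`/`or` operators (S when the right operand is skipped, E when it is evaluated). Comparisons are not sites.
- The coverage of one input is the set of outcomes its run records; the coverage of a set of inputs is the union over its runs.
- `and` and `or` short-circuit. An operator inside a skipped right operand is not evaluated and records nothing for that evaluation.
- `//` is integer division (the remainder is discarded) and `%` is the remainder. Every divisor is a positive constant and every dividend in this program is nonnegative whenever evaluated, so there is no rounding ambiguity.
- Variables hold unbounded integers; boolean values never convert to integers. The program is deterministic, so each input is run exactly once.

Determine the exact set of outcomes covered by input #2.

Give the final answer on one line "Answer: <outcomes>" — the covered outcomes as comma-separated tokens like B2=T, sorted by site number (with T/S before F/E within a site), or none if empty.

Simulating input #2 (q=7, s=1) step by step:
  B1->T, B4->S, B3->F
distinct outcomes covered: B1=T, B3=F, B4=S

Answer: B1=T, B3=F, B4=S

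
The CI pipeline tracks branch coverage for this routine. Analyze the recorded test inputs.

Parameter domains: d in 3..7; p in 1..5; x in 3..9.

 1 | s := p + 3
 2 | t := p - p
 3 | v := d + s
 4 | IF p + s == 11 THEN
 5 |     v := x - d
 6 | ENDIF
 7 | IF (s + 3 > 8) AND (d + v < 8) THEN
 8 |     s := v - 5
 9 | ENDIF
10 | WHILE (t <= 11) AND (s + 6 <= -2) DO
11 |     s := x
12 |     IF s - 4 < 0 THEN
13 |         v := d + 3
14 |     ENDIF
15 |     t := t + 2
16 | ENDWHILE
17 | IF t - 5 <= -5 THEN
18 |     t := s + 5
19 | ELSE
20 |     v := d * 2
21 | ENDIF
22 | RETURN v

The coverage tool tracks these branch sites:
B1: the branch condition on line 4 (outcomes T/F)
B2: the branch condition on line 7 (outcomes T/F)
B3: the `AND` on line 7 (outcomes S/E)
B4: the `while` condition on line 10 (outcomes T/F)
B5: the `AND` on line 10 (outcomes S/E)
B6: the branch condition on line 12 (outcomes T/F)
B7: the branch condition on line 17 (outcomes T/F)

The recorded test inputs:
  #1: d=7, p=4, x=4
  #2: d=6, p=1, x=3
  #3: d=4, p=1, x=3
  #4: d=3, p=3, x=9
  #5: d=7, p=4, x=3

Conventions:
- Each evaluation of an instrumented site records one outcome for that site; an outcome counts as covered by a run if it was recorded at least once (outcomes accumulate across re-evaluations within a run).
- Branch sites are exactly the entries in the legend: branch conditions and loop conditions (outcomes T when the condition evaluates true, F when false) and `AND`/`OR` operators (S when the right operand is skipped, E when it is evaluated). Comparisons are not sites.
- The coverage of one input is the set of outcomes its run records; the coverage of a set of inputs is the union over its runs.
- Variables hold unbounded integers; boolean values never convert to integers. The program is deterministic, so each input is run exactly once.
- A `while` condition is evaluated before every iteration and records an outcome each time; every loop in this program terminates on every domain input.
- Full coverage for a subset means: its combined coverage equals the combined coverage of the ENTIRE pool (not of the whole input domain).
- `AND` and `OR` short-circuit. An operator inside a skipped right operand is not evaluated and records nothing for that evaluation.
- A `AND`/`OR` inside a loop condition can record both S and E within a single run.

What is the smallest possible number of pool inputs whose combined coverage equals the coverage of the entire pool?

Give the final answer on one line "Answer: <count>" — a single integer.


input #1 (d=7, p=4, x=4): events B1->T, B3->E, B2->T, B5->E, B4->T, B6->F, B5->E, B4->F, B7->F; covers B1=T, B2=T, B3=E, B4=T, B4=F, B5=E, B6=F, B7=F
input #2 (d=6, p=1, x=3): events B1->F, B3->S, B2->F, B5->E, B4->F, B7->T; covers B1=F, B2=F, B3=S, B4=F, B5=E, B7=T
input #3 (d=4, p=1, x=3): events B1->F, B3->S, B2->F, B5->E, B4->F, B7->T; covers B1=F, B2=F, B3=S, B4=F, B5=E, B7=T
input #4 (d=3, p=3, x=9): events B1->F, B3->E, B2->F, B5->E, B4->F, B7->T; covers B1=F, B2=F, B3=E, B4=F, B5=E, B7=T
input #5 (d=7, p=4, x=3): events B1->T, B3->E, B2->T, B5->E, B4->T, B6->T, B5->E, B4->F, B7->F; covers B1=T, B2=T, B3=E, B4=T, B4=F, B5=E, B6=T, B7=F
the full pool covers 13 outcomes: B1=T, B1=F, B2=T, B2=F, B3=S, B3=E, B4=T, B4=F, B5=E, B6=T, B6=F, B7=T, B7=F
size 1 is not enough: best union over all size-1 subsets is 8/13
size 2 is not enough: best union over all size-2 subsets is 12/13
the canonical winner is {1, 2, 5}: size 3, full 13-outcome coverage, earliest index list among size-3 covers
Answer: 3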